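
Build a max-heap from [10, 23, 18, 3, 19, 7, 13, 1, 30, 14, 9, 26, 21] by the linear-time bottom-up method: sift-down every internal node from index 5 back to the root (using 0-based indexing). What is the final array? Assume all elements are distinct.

[30, 23, 26, 10, 19, 21, 13, 1, 3, 14, 9, 7, 18]

sift down from index 5:
  7 vs larger child 26 at index 11, swap → [10, 23, 18, 3, 19, 26, 13, 1, 30, 14, 9, 7, 21]
sift down from index 4: already satisfies heap property
sift down from index 3:
  3 vs larger child 30 at index 8, swap → [10, 23, 18, 30, 19, 26, 13, 1, 3, 14, 9, 7, 21]
sift down from index 2:
  18 vs larger child 26 at index 5, swap → [10, 23, 26, 30, 19, 18, 13, 1, 3, 14, 9, 7, 21]
  18 vs larger child 21 at index 12, swap → [10, 23, 26, 30, 19, 21, 13, 1, 3, 14, 9, 7, 18]
sift down from index 1:
  23 vs larger child 30 at index 3, swap → [10, 30, 26, 23, 19, 21, 13, 1, 3, 14, 9, 7, 18]
sift down from index 0:
  10 vs larger child 30 at index 1, swap → [30, 10, 26, 23, 19, 21, 13, 1, 3, 14, 9, 7, 18]
  10 vs larger child 23 at index 3, swap → [30, 23, 26, 10, 19, 21, 13, 1, 3, 14, 9, 7, 18]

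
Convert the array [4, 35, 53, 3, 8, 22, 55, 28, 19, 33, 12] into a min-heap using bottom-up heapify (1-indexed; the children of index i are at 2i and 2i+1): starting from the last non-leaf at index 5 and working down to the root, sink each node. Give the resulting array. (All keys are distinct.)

sift down from index 5: already satisfies heap property
sift down from index 4: already satisfies heap property
sift down from index 3:
  53 vs smaller child 22 at index 6, swap → [4, 35, 22, 3, 8, 53, 55, 28, 19, 33, 12]
sift down from index 2:
  35 vs smaller child 3 at index 4, swap → [4, 3, 22, 35, 8, 53, 55, 28, 19, 33, 12]
  35 vs smaller child 19 at index 9, swap → [4, 3, 22, 19, 8, 53, 55, 28, 35, 33, 12]
sift down from index 1:
  4 vs smaller child 3 at index 2, swap → [3, 4, 22, 19, 8, 53, 55, 28, 35, 33, 12]

[3, 4, 22, 19, 8, 53, 55, 28, 35, 33, 12]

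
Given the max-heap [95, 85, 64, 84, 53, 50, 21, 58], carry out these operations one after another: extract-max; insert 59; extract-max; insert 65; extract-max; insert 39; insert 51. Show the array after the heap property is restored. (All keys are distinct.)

[65, 59, 64, 58, 53, 50, 21, 39, 51]

extract-max → returns 95:
  remove root 95; move last element 58 to root → [58, 85, 64, 84, 53, 50, 21]
  58 vs larger child 85 at index 1, swap → [85, 58, 64, 84, 53, 50, 21]
  58 vs larger child 84 at index 3, swap → [85, 84, 64, 58, 53, 50, 21]
insert 59:
  append 59 at index 7 → [85, 84, 64, 58, 53, 50, 21, 59]
  59 > parent 58 at index 3, swap → [85, 84, 64, 59, 53, 50, 21, 58]
extract-max → returns 85:
  remove root 85; move last element 58 to root → [58, 84, 64, 59, 53, 50, 21]
  58 vs larger child 84 at index 1, swap → [84, 58, 64, 59, 53, 50, 21]
  58 vs larger child 59 at index 3, swap → [84, 59, 64, 58, 53, 50, 21]
insert 65:
  append 65 at index 7 → [84, 59, 64, 58, 53, 50, 21, 65]
  65 > parent 58 at index 3, swap → [84, 59, 64, 65, 53, 50, 21, 58]
  65 > parent 59 at index 1, swap → [84, 65, 64, 59, 53, 50, 21, 58]
extract-max → returns 84:
  remove root 84; move last element 58 to root → [58, 65, 64, 59, 53, 50, 21]
  58 vs larger child 65 at index 1, swap → [65, 58, 64, 59, 53, 50, 21]
  58 vs larger child 59 at index 3, swap → [65, 59, 64, 58, 53, 50, 21]
insert 39:
  append 39 at index 7 → [65, 59, 64, 58, 53, 50, 21, 39] (no swap needed)
insert 51:
  append 51 at index 8 → [65, 59, 64, 58, 53, 50, 21, 39, 51] (no swap needed)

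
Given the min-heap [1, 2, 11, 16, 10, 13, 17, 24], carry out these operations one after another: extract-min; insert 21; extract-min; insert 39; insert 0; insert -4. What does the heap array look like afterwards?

extract-min → returns 1:
  remove root 1; move last element 24 to root → [24, 2, 11, 16, 10, 13, 17]
  24 vs smaller child 2 at index 1, swap → [2, 24, 11, 16, 10, 13, 17]
  24 vs smaller child 10 at index 4, swap → [2, 10, 11, 16, 24, 13, 17]
insert 21:
  append 21 at index 7 → [2, 10, 11, 16, 24, 13, 17, 21] (no swap needed)
extract-min → returns 2:
  remove root 2; move last element 21 to root → [21, 10, 11, 16, 24, 13, 17]
  21 vs smaller child 10 at index 1, swap → [10, 21, 11, 16, 24, 13, 17]
  21 vs smaller child 16 at index 3, swap → [10, 16, 11, 21, 24, 13, 17]
insert 39:
  append 39 at index 7 → [10, 16, 11, 21, 24, 13, 17, 39] (no swap needed)
insert 0:
  append 0 at index 8 → [10, 16, 11, 21, 24, 13, 17, 39, 0]
  0 < parent 21 at index 3, swap → [10, 16, 11, 0, 24, 13, 17, 39, 21]
  0 < parent 16 at index 1, swap → [10, 0, 11, 16, 24, 13, 17, 39, 21]
  0 < parent 10 at index 0, swap → [0, 10, 11, 16, 24, 13, 17, 39, 21]
insert -4:
  append -4 at index 9 → [0, 10, 11, 16, 24, 13, 17, 39, 21, -4]
  -4 < parent 24 at index 4, swap → [0, 10, 11, 16, -4, 13, 17, 39, 21, 24]
  -4 < parent 10 at index 1, swap → [0, -4, 11, 16, 10, 13, 17, 39, 21, 24]
  -4 < parent 0 at index 0, swap → [-4, 0, 11, 16, 10, 13, 17, 39, 21, 24]

[-4, 0, 11, 16, 10, 13, 17, 39, 21, 24]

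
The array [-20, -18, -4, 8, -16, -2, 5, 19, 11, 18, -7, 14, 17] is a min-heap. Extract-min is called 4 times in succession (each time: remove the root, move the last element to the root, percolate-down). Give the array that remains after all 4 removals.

extract-min #1 returns -20:
  remove root -20; move last element 17 to root → [17, -18, -4, 8, -16, -2, 5, 19, 11, 18, -7, 14]
  17 vs smaller child -18 at index 1, swap → [-18, 17, -4, 8, -16, -2, 5, 19, 11, 18, -7, 14]
  17 vs smaller child -16 at index 4, swap → [-18, -16, -4, 8, 17, -2, 5, 19, 11, 18, -7, 14]
  17 vs smaller child -7 at index 10, swap → [-18, -16, -4, 8, -7, -2, 5, 19, 11, 18, 17, 14]
extract-min #2 returns -18:
  remove root -18; move last element 14 to root → [14, -16, -4, 8, -7, -2, 5, 19, 11, 18, 17]
  14 vs smaller child -16 at index 1, swap → [-16, 14, -4, 8, -7, -2, 5, 19, 11, 18, 17]
  14 vs smaller child -7 at index 4, swap → [-16, -7, -4, 8, 14, -2, 5, 19, 11, 18, 17]
extract-min #3 returns -16:
  remove root -16; move last element 17 to root → [17, -7, -4, 8, 14, -2, 5, 19, 11, 18]
  17 vs smaller child -7 at index 1, swap → [-7, 17, -4, 8, 14, -2, 5, 19, 11, 18]
  17 vs smaller child 8 at index 3, swap → [-7, 8, -4, 17, 14, -2, 5, 19, 11, 18]
  17 vs smaller child 11 at index 8, swap → [-7, 8, -4, 11, 14, -2, 5, 19, 17, 18]
extract-min #4 returns -7:
  remove root -7; move last element 18 to root → [18, 8, -4, 11, 14, -2, 5, 19, 17]
  18 vs smaller child -4 at index 2, swap → [-4, 8, 18, 11, 14, -2, 5, 19, 17]
  18 vs smaller child -2 at index 5, swap → [-4, 8, -2, 11, 14, 18, 5, 19, 17]

[-4, 8, -2, 11, 14, 18, 5, 19, 17]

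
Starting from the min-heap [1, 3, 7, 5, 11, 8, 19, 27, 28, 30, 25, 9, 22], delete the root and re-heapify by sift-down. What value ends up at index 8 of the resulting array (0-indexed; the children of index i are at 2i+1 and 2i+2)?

28

remove root 1; move last element 22 to root → [22, 3, 7, 5, 11, 8, 19, 27, 28, 30, 25, 9]
22 vs smaller child 3 at index 1, swap → [3, 22, 7, 5, 11, 8, 19, 27, 28, 30, 25, 9]
22 vs smaller child 5 at index 3, swap → [3, 5, 7, 22, 11, 8, 19, 27, 28, 30, 25, 9]
resulting array: [3, 5, 7, 22, 11, 8, 19, 27, 28, 30, 25, 9]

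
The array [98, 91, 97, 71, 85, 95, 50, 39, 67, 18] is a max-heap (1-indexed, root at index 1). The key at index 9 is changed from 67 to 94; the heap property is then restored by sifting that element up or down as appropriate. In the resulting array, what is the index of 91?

4

set index 9 from 67 to 94 → [98, 91, 97, 71, 85, 95, 50, 39, 94, 18]
94 > parent 71 at index 4, swap → [98, 91, 97, 94, 85, 95, 50, 39, 71, 18]
94 > parent 91 at index 2, swap → [98, 94, 97, 91, 85, 95, 50, 39, 71, 18]
resulting array: [98, 94, 97, 91, 85, 95, 50, 39, 71, 18]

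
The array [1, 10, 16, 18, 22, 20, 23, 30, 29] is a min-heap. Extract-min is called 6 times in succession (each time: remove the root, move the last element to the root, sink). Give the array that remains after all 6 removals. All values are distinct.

extract-min #1 returns 1:
  remove root 1; move last element 29 to root → [29, 10, 16, 18, 22, 20, 23, 30]
  29 vs smaller child 10 at index 1, swap → [10, 29, 16, 18, 22, 20, 23, 30]
  29 vs smaller child 18 at index 3, swap → [10, 18, 16, 29, 22, 20, 23, 30]
extract-min #2 returns 10:
  remove root 10; move last element 30 to root → [30, 18, 16, 29, 22, 20, 23]
  30 vs smaller child 16 at index 2, swap → [16, 18, 30, 29, 22, 20, 23]
  30 vs smaller child 20 at index 5, swap → [16, 18, 20, 29, 22, 30, 23]
extract-min #3 returns 16:
  remove root 16; move last element 23 to root → [23, 18, 20, 29, 22, 30]
  23 vs smaller child 18 at index 1, swap → [18, 23, 20, 29, 22, 30]
  23 vs smaller child 22 at index 4, swap → [18, 22, 20, 29, 23, 30]
extract-min #4 returns 18:
  remove root 18; move last element 30 to root → [30, 22, 20, 29, 23]
  30 vs smaller child 20 at index 2, swap → [20, 22, 30, 29, 23]
extract-min #5 returns 20:
  remove root 20; move last element 23 to root → [23, 22, 30, 29]
  23 vs smaller child 22 at index 1, swap → [22, 23, 30, 29]
extract-min #6 returns 22:
  remove root 22; move last element 29 to root → [29, 23, 30]
  29 vs smaller child 23 at index 1, swap → [23, 29, 30]

[23, 29, 30]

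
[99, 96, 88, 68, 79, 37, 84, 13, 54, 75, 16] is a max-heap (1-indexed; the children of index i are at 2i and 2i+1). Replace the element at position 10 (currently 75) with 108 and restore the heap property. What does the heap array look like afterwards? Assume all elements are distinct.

set index 10 from 75 to 108 → [99, 96, 88, 68, 79, 37, 84, 13, 54, 108, 16]
108 > parent 79 at index 5, swap → [99, 96, 88, 68, 108, 37, 84, 13, 54, 79, 16]
108 > parent 96 at index 2, swap → [99, 108, 88, 68, 96, 37, 84, 13, 54, 79, 16]
108 > parent 99 at index 1, swap → [108, 99, 88, 68, 96, 37, 84, 13, 54, 79, 16]

[108, 99, 88, 68, 96, 37, 84, 13, 54, 79, 16]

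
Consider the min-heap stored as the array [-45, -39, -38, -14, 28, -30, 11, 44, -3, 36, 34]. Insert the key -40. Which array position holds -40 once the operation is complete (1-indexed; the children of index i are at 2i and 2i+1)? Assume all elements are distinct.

3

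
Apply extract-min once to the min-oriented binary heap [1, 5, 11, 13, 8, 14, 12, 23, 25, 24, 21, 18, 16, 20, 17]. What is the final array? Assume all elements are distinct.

[5, 8, 11, 13, 17, 14, 12, 23, 25, 24, 21, 18, 16, 20]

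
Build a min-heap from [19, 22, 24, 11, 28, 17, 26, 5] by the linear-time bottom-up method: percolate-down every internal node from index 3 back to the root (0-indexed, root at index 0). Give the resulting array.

[5, 11, 17, 19, 28, 24, 26, 22]

sift down from index 3:
  11 vs only child 5 at index 7, swap → [19, 22, 24, 5, 28, 17, 26, 11]
sift down from index 2:
  24 vs smaller child 17 at index 5, swap → [19, 22, 17, 5, 28, 24, 26, 11]
sift down from index 1:
  22 vs smaller child 5 at index 3, swap → [19, 5, 17, 22, 28, 24, 26, 11]
  22 vs only child 11 at index 7, swap → [19, 5, 17, 11, 28, 24, 26, 22]
sift down from index 0:
  19 vs smaller child 5 at index 1, swap → [5, 19, 17, 11, 28, 24, 26, 22]
  19 vs smaller child 11 at index 3, swap → [5, 11, 17, 19, 28, 24, 26, 22]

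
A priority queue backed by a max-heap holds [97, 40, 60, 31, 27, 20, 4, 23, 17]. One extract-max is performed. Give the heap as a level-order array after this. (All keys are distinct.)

[60, 40, 20, 31, 27, 17, 4, 23]

remove root 97; move last element 17 to root → [17, 40, 60, 31, 27, 20, 4, 23]
17 vs larger child 60 at index 2, swap → [60, 40, 17, 31, 27, 20, 4, 23]
17 vs larger child 20 at index 5, swap → [60, 40, 20, 31, 27, 17, 4, 23]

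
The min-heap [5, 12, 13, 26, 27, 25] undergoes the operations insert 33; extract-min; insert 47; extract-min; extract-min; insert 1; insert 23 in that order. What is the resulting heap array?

[1, 26, 23, 33, 27, 47, 25]

insert 33:
  append 33 at index 6 → [5, 12, 13, 26, 27, 25, 33] (no swap needed)
extract-min → returns 5:
  remove root 5; move last element 33 to root → [33, 12, 13, 26, 27, 25]
  33 vs smaller child 12 at index 1, swap → [12, 33, 13, 26, 27, 25]
  33 vs smaller child 26 at index 3, swap → [12, 26, 13, 33, 27, 25]
insert 47:
  append 47 at index 6 → [12, 26, 13, 33, 27, 25, 47] (no swap needed)
extract-min → returns 12:
  remove root 12; move last element 47 to root → [47, 26, 13, 33, 27, 25]
  47 vs smaller child 13 at index 2, swap → [13, 26, 47, 33, 27, 25]
  47 vs only child 25 at index 5, swap → [13, 26, 25, 33, 27, 47]
extract-min → returns 13:
  remove root 13; move last element 47 to root → [47, 26, 25, 33, 27]
  47 vs smaller child 25 at index 2, swap → [25, 26, 47, 33, 27]
insert 1:
  append 1 at index 5 → [25, 26, 47, 33, 27, 1]
  1 < parent 47 at index 2, swap → [25, 26, 1, 33, 27, 47]
  1 < parent 25 at index 0, swap → [1, 26, 25, 33, 27, 47]
insert 23:
  append 23 at index 6 → [1, 26, 25, 33, 27, 47, 23]
  23 < parent 25 at index 2, swap → [1, 26, 23, 33, 27, 47, 25]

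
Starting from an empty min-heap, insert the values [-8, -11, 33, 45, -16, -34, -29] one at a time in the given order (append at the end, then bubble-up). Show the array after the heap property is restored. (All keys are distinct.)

[-34, -11, -29, 45, -8, 33, -16]

Insert -8:
  append -8 at index 0 → [-8] (no swap needed)
Insert -11:
  append -11 at index 1 → [-8, -11]
  -11 < parent -8 at index 0, swap → [-11, -8]
Insert 33:
  append 33 at index 2 → [-11, -8, 33] (no swap needed)
Insert 45:
  append 45 at index 3 → [-11, -8, 33, 45] (no swap needed)
Insert -16:
  append -16 at index 4 → [-11, -8, 33, 45, -16]
  -16 < parent -8 at index 1, swap → [-11, -16, 33, 45, -8]
  -16 < parent -11 at index 0, swap → [-16, -11, 33, 45, -8]
Insert -34:
  append -34 at index 5 → [-16, -11, 33, 45, -8, -34]
  -34 < parent 33 at index 2, swap → [-16, -11, -34, 45, -8, 33]
  -34 < parent -16 at index 0, swap → [-34, -11, -16, 45, -8, 33]
Insert -29:
  append -29 at index 6 → [-34, -11, -16, 45, -8, 33, -29]
  -29 < parent -16 at index 2, swap → [-34, -11, -29, 45, -8, 33, -16]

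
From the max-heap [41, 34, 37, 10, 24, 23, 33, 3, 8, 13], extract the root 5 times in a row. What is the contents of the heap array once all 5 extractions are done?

[23, 13, 3, 10, 8]

extract-max #1 returns 41:
  remove root 41; move last element 13 to root → [13, 34, 37, 10, 24, 23, 33, 3, 8]
  13 vs larger child 37 at index 2, swap → [37, 34, 13, 10, 24, 23, 33, 3, 8]
  13 vs larger child 33 at index 6, swap → [37, 34, 33, 10, 24, 23, 13, 3, 8]
extract-max #2 returns 37:
  remove root 37; move last element 8 to root → [8, 34, 33, 10, 24, 23, 13, 3]
  8 vs larger child 34 at index 1, swap → [34, 8, 33, 10, 24, 23, 13, 3]
  8 vs larger child 24 at index 4, swap → [34, 24, 33, 10, 8, 23, 13, 3]
extract-max #3 returns 34:
  remove root 34; move last element 3 to root → [3, 24, 33, 10, 8, 23, 13]
  3 vs larger child 33 at index 2, swap → [33, 24, 3, 10, 8, 23, 13]
  3 vs larger child 23 at index 5, swap → [33, 24, 23, 10, 8, 3, 13]
extract-max #4 returns 33:
  remove root 33; move last element 13 to root → [13, 24, 23, 10, 8, 3]
  13 vs larger child 24 at index 1, swap → [24, 13, 23, 10, 8, 3]
extract-max #5 returns 24:
  remove root 24; move last element 3 to root → [3, 13, 23, 10, 8]
  3 vs larger child 23 at index 2, swap → [23, 13, 3, 10, 8]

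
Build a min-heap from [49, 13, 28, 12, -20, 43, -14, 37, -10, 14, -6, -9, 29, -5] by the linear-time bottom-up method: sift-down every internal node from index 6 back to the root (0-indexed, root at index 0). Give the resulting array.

[-20, -10, -14, 12, -6, -9, -5, 37, 49, 14, 13, 43, 29, 28]

sift down from index 6: already satisfies heap property
sift down from index 5:
  43 vs smaller child -9 at index 11, swap → [49, 13, 28, 12, -20, -9, -14, 37, -10, 14, -6, 43, 29, -5]
sift down from index 4: already satisfies heap property
sift down from index 3:
  12 vs smaller child -10 at index 8, swap → [49, 13, 28, -10, -20, -9, -14, 37, 12, 14, -6, 43, 29, -5]
sift down from index 2:
  28 vs smaller child -14 at index 6, swap → [49, 13, -14, -10, -20, -9, 28, 37, 12, 14, -6, 43, 29, -5]
  28 vs only child -5 at index 13, swap → [49, 13, -14, -10, -20, -9, -5, 37, 12, 14, -6, 43, 29, 28]
sift down from index 1:
  13 vs smaller child -20 at index 4, swap → [49, -20, -14, -10, 13, -9, -5, 37, 12, 14, -6, 43, 29, 28]
  13 vs smaller child -6 at index 10, swap → [49, -20, -14, -10, -6, -9, -5, 37, 12, 14, 13, 43, 29, 28]
sift down from index 0:
  49 vs smaller child -20 at index 1, swap → [-20, 49, -14, -10, -6, -9, -5, 37, 12, 14, 13, 43, 29, 28]
  49 vs smaller child -10 at index 3, swap → [-20, -10, -14, 49, -6, -9, -5, 37, 12, 14, 13, 43, 29, 28]
  49 vs smaller child 12 at index 8, swap → [-20, -10, -14, 12, -6, -9, -5, 37, 49, 14, 13, 43, 29, 28]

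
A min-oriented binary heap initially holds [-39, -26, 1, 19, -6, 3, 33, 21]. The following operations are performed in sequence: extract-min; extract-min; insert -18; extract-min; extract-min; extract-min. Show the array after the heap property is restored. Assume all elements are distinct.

extract-min → returns -39:
  remove root -39; move last element 21 to root → [21, -26, 1, 19, -6, 3, 33]
  21 vs smaller child -26 at index 1, swap → [-26, 21, 1, 19, -6, 3, 33]
  21 vs smaller child -6 at index 4, swap → [-26, -6, 1, 19, 21, 3, 33]
extract-min → returns -26:
  remove root -26; move last element 33 to root → [33, -6, 1, 19, 21, 3]
  33 vs smaller child -6 at index 1, swap → [-6, 33, 1, 19, 21, 3]
  33 vs smaller child 19 at index 3, swap → [-6, 19, 1, 33, 21, 3]
insert -18:
  append -18 at index 6 → [-6, 19, 1, 33, 21, 3, -18]
  -18 < parent 1 at index 2, swap → [-6, 19, -18, 33, 21, 3, 1]
  -18 < parent -6 at index 0, swap → [-18, 19, -6, 33, 21, 3, 1]
extract-min → returns -18:
  remove root -18; move last element 1 to root → [1, 19, -6, 33, 21, 3]
  1 vs smaller child -6 at index 2, swap → [-6, 19, 1, 33, 21, 3]
extract-min → returns -6:
  remove root -6; move last element 3 to root → [3, 19, 1, 33, 21]
  3 vs smaller child 1 at index 2, swap → [1, 19, 3, 33, 21]
extract-min → returns 1:
  remove root 1; move last element 21 to root → [21, 19, 3, 33]
  21 vs smaller child 3 at index 2, swap → [3, 19, 21, 33]

[3, 19, 21, 33]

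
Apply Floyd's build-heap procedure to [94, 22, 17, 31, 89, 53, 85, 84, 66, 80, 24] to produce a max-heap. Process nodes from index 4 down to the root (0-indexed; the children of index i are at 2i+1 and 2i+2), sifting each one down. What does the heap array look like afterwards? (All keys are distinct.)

sift down from index 4: already satisfies heap property
sift down from index 3:
  31 vs larger child 84 at index 7, swap → [94, 22, 17, 84, 89, 53, 85, 31, 66, 80, 24]
sift down from index 2:
  17 vs larger child 85 at index 6, swap → [94, 22, 85, 84, 89, 53, 17, 31, 66, 80, 24]
sift down from index 1:
  22 vs larger child 89 at index 4, swap → [94, 89, 85, 84, 22, 53, 17, 31, 66, 80, 24]
  22 vs larger child 80 at index 9, swap → [94, 89, 85, 84, 80, 53, 17, 31, 66, 22, 24]
sift down from index 0: already satisfies heap property

[94, 89, 85, 84, 80, 53, 17, 31, 66, 22, 24]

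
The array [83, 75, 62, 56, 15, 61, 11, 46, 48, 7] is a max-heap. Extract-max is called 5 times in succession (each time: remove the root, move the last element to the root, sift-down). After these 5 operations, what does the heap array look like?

extract-max #1 returns 83:
  remove root 83; move last element 7 to root → [7, 75, 62, 56, 15, 61, 11, 46, 48]
  7 vs larger child 75 at index 1, swap → [75, 7, 62, 56, 15, 61, 11, 46, 48]
  7 vs larger child 56 at index 3, swap → [75, 56, 62, 7, 15, 61, 11, 46, 48]
  7 vs larger child 48 at index 8, swap → [75, 56, 62, 48, 15, 61, 11, 46, 7]
extract-max #2 returns 75:
  remove root 75; move last element 7 to root → [7, 56, 62, 48, 15, 61, 11, 46]
  7 vs larger child 62 at index 2, swap → [62, 56, 7, 48, 15, 61, 11, 46]
  7 vs larger child 61 at index 5, swap → [62, 56, 61, 48, 15, 7, 11, 46]
extract-max #3 returns 62:
  remove root 62; move last element 46 to root → [46, 56, 61, 48, 15, 7, 11]
  46 vs larger child 61 at index 2, swap → [61, 56, 46, 48, 15, 7, 11]
extract-max #4 returns 61:
  remove root 61; move last element 11 to root → [11, 56, 46, 48, 15, 7]
  11 vs larger child 56 at index 1, swap → [56, 11, 46, 48, 15, 7]
  11 vs larger child 48 at index 3, swap → [56, 48, 46, 11, 15, 7]
extract-max #5 returns 56:
  remove root 56; move last element 7 to root → [7, 48, 46, 11, 15]
  7 vs larger child 48 at index 1, swap → [48, 7, 46, 11, 15]
  7 vs larger child 15 at index 4, swap → [48, 15, 46, 11, 7]

[48, 15, 46, 11, 7]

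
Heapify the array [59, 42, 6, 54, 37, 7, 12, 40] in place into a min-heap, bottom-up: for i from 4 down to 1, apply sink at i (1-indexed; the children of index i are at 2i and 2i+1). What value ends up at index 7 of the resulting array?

12

sift down from index 4:
  54 vs only child 40 at index 8, swap → [59, 42, 6, 40, 37, 7, 12, 54]
sift down from index 3: already satisfies heap property
sift down from index 2:
  42 vs smaller child 37 at index 5, swap → [59, 37, 6, 40, 42, 7, 12, 54]
sift down from index 1:
  59 vs smaller child 6 at index 3, swap → [6, 37, 59, 40, 42, 7, 12, 54]
  59 vs smaller child 7 at index 6, swap → [6, 37, 7, 40, 42, 59, 12, 54]
resulting array: [6, 37, 7, 40, 42, 59, 12, 54]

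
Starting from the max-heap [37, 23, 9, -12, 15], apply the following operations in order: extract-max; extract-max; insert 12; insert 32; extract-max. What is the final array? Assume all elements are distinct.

[15, 12, 9, -12]

extract-max → returns 37:
  remove root 37; move last element 15 to root → [15, 23, 9, -12]
  15 vs larger child 23 at index 1, swap → [23, 15, 9, -12]
extract-max → returns 23:
  remove root 23; move last element -12 to root → [-12, 15, 9]
  -12 vs larger child 15 at index 1, swap → [15, -12, 9]
insert 12:
  append 12 at index 3 → [15, -12, 9, 12]
  12 > parent -12 at index 1, swap → [15, 12, 9, -12]
insert 32:
  append 32 at index 4 → [15, 12, 9, -12, 32]
  32 > parent 12 at index 1, swap → [15, 32, 9, -12, 12]
  32 > parent 15 at index 0, swap → [32, 15, 9, -12, 12]
extract-max → returns 32:
  remove root 32; move last element 12 to root → [12, 15, 9, -12]
  12 vs larger child 15 at index 1, swap → [15, 12, 9, -12]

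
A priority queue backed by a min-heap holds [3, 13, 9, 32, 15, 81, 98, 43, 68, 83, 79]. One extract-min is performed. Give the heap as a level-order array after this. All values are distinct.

[9, 13, 79, 32, 15, 81, 98, 43, 68, 83]

remove root 3; move last element 79 to root → [79, 13, 9, 32, 15, 81, 98, 43, 68, 83]
79 vs smaller child 9 at index 2, swap → [9, 13, 79, 32, 15, 81, 98, 43, 68, 83]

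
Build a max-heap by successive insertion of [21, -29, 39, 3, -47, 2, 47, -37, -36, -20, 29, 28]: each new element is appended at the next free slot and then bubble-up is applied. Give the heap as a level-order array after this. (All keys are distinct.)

[47, 29, 39, -29, 3, 28, 21, -37, -36, -47, -20, 2]

Insert 21:
  append 21 at index 0 → [21] (no swap needed)
Insert -29:
  append -29 at index 1 → [21, -29] (no swap needed)
Insert 39:
  append 39 at index 2 → [21, -29, 39]
  39 > parent 21 at index 0, swap → [39, -29, 21]
Insert 3:
  append 3 at index 3 → [39, -29, 21, 3]
  3 > parent -29 at index 1, swap → [39, 3, 21, -29]
Insert -47:
  append -47 at index 4 → [39, 3, 21, -29, -47] (no swap needed)
Insert 2:
  append 2 at index 5 → [39, 3, 21, -29, -47, 2] (no swap needed)
Insert 47:
  append 47 at index 6 → [39, 3, 21, -29, -47, 2, 47]
  47 > parent 21 at index 2, swap → [39, 3, 47, -29, -47, 2, 21]
  47 > parent 39 at index 0, swap → [47, 3, 39, -29, -47, 2, 21]
Insert -37:
  append -37 at index 7 → [47, 3, 39, -29, -47, 2, 21, -37] (no swap needed)
Insert -36:
  append -36 at index 8 → [47, 3, 39, -29, -47, 2, 21, -37, -36] (no swap needed)
Insert -20:
  append -20 at index 9 → [47, 3, 39, -29, -47, 2, 21, -37, -36, -20]
  -20 > parent -47 at index 4, swap → [47, 3, 39, -29, -20, 2, 21, -37, -36, -47]
Insert 29:
  append 29 at index 10 → [47, 3, 39, -29, -20, 2, 21, -37, -36, -47, 29]
  29 > parent -20 at index 4, swap → [47, 3, 39, -29, 29, 2, 21, -37, -36, -47, -20]
  29 > parent 3 at index 1, swap → [47, 29, 39, -29, 3, 2, 21, -37, -36, -47, -20]
Insert 28:
  append 28 at index 11 → [47, 29, 39, -29, 3, 2, 21, -37, -36, -47, -20, 28]
  28 > parent 2 at index 5, swap → [47, 29, 39, -29, 3, 28, 21, -37, -36, -47, -20, 2]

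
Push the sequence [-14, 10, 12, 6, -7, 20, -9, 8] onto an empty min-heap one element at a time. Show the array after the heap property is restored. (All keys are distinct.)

[-14, -7, -9, 8, 6, 20, 12, 10]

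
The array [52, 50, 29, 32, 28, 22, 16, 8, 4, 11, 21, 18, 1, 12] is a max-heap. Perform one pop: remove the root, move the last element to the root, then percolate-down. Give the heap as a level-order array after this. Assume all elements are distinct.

[50, 32, 29, 12, 28, 22, 16, 8, 4, 11, 21, 18, 1]

remove root 52; move last element 12 to root → [12, 50, 29, 32, 28, 22, 16, 8, 4, 11, 21, 18, 1]
12 vs larger child 50 at index 1, swap → [50, 12, 29, 32, 28, 22, 16, 8, 4, 11, 21, 18, 1]
12 vs larger child 32 at index 3, swap → [50, 32, 29, 12, 28, 22, 16, 8, 4, 11, 21, 18, 1]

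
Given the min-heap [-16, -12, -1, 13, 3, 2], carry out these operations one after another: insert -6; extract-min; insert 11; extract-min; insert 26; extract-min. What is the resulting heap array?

insert -6:
  append -6 at index 6 → [-16, -12, -1, 13, 3, 2, -6]
  -6 < parent -1 at index 2, swap → [-16, -12, -6, 13, 3, 2, -1]
extract-min → returns -16:
  remove root -16; move last element -1 to root → [-1, -12, -6, 13, 3, 2]
  -1 vs smaller child -12 at index 1, swap → [-12, -1, -6, 13, 3, 2]
insert 11:
  append 11 at index 6 → [-12, -1, -6, 13, 3, 2, 11] (no swap needed)
extract-min → returns -12:
  remove root -12; move last element 11 to root → [11, -1, -6, 13, 3, 2]
  11 vs smaller child -6 at index 2, swap → [-6, -1, 11, 13, 3, 2]
  11 vs only child 2 at index 5, swap → [-6, -1, 2, 13, 3, 11]
insert 26:
  append 26 at index 6 → [-6, -1, 2, 13, 3, 11, 26] (no swap needed)
extract-min → returns -6:
  remove root -6; move last element 26 to root → [26, -1, 2, 13, 3, 11]
  26 vs smaller child -1 at index 1, swap → [-1, 26, 2, 13, 3, 11]
  26 vs smaller child 3 at index 4, swap → [-1, 3, 2, 13, 26, 11]

[-1, 3, 2, 13, 26, 11]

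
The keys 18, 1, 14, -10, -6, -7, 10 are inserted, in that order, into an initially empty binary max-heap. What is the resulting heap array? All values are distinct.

[18, 1, 14, -10, -6, -7, 10]

Insert 18:
  append 18 at index 0 → [18] (no swap needed)
Insert 1:
  append 1 at index 1 → [18, 1] (no swap needed)
Insert 14:
  append 14 at index 2 → [18, 1, 14] (no swap needed)
Insert -10:
  append -10 at index 3 → [18, 1, 14, -10] (no swap needed)
Insert -6:
  append -6 at index 4 → [18, 1, 14, -10, -6] (no swap needed)
Insert -7:
  append -7 at index 5 → [18, 1, 14, -10, -6, -7] (no swap needed)
Insert 10:
  append 10 at index 6 → [18, 1, 14, -10, -6, -7, 10] (no swap needed)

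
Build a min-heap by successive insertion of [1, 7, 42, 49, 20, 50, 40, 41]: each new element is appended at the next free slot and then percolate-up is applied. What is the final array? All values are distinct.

Insert 1:
  append 1 at index 0 → [1] (no swap needed)
Insert 7:
  append 7 at index 1 → [1, 7] (no swap needed)
Insert 42:
  append 42 at index 2 → [1, 7, 42] (no swap needed)
Insert 49:
  append 49 at index 3 → [1, 7, 42, 49] (no swap needed)
Insert 20:
  append 20 at index 4 → [1, 7, 42, 49, 20] (no swap needed)
Insert 50:
  append 50 at index 5 → [1, 7, 42, 49, 20, 50] (no swap needed)
Insert 40:
  append 40 at index 6 → [1, 7, 42, 49, 20, 50, 40]
  40 < parent 42 at index 2, swap → [1, 7, 40, 49, 20, 50, 42]
Insert 41:
  append 41 at index 7 → [1, 7, 40, 49, 20, 50, 42, 41]
  41 < parent 49 at index 3, swap → [1, 7, 40, 41, 20, 50, 42, 49]

[1, 7, 40, 41, 20, 50, 42, 49]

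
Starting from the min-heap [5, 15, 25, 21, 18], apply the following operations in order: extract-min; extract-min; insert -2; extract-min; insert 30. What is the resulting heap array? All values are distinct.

extract-min → returns 5:
  remove root 5; move last element 18 to root → [18, 15, 25, 21]
  18 vs smaller child 15 at index 1, swap → [15, 18, 25, 21]
extract-min → returns 15:
  remove root 15; move last element 21 to root → [21, 18, 25]
  21 vs smaller child 18 at index 1, swap → [18, 21, 25]
insert -2:
  append -2 at index 3 → [18, 21, 25, -2]
  -2 < parent 21 at index 1, swap → [18, -2, 25, 21]
  -2 < parent 18 at index 0, swap → [-2, 18, 25, 21]
extract-min → returns -2:
  remove root -2; move last element 21 to root → [21, 18, 25]
  21 vs smaller child 18 at index 1, swap → [18, 21, 25]
insert 30:
  append 30 at index 3 → [18, 21, 25, 30] (no swap needed)

[18, 21, 25, 30]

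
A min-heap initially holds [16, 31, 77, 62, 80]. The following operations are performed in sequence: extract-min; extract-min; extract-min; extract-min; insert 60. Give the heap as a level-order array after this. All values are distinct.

extract-min → returns 16:
  remove root 16; move last element 80 to root → [80, 31, 77, 62]
  80 vs smaller child 31 at index 1, swap → [31, 80, 77, 62]
  80 vs only child 62 at index 3, swap → [31, 62, 77, 80]
extract-min → returns 31:
  remove root 31; move last element 80 to root → [80, 62, 77]
  80 vs smaller child 62 at index 1, swap → [62, 80, 77]
extract-min → returns 62:
  remove root 62; move last element 77 to root → [77, 80] (no swap needed)
extract-min → returns 77:
  remove root 77; move last element 80 to root → [80] (no swap needed)
insert 60:
  append 60 at index 1 → [80, 60]
  60 < parent 80 at index 0, swap → [60, 80]

[60, 80]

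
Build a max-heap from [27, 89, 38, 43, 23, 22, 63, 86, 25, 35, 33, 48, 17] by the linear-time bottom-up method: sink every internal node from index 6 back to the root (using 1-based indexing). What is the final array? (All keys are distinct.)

sift down from index 6:
  22 vs larger child 48 at index 12, swap → [27, 89, 38, 43, 23, 48, 63, 86, 25, 35, 33, 22, 17]
sift down from index 5:
  23 vs larger child 35 at index 10, swap → [27, 89, 38, 43, 35, 48, 63, 86, 25, 23, 33, 22, 17]
sift down from index 4:
  43 vs larger child 86 at index 8, swap → [27, 89, 38, 86, 35, 48, 63, 43, 25, 23, 33, 22, 17]
sift down from index 3:
  38 vs larger child 63 at index 7, swap → [27, 89, 63, 86, 35, 48, 38, 43, 25, 23, 33, 22, 17]
sift down from index 2: already satisfies heap property
sift down from index 1:
  27 vs larger child 89 at index 2, swap → [89, 27, 63, 86, 35, 48, 38, 43, 25, 23, 33, 22, 17]
  27 vs larger child 86 at index 4, swap → [89, 86, 63, 27, 35, 48, 38, 43, 25, 23, 33, 22, 17]
  27 vs larger child 43 at index 8, swap → [89, 86, 63, 43, 35, 48, 38, 27, 25, 23, 33, 22, 17]

[89, 86, 63, 43, 35, 48, 38, 27, 25, 23, 33, 22, 17]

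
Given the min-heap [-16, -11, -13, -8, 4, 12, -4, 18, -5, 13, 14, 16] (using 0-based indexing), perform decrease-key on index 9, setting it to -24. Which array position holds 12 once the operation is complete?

set index 9 from 13 to -24 → [-16, -11, -13, -8, 4, 12, -4, 18, -5, -24, 14, 16]
-24 < parent 4 at index 4, swap → [-16, -11, -13, -8, -24, 12, -4, 18, -5, 4, 14, 16]
-24 < parent -11 at index 1, swap → [-16, -24, -13, -8, -11, 12, -4, 18, -5, 4, 14, 16]
-24 < parent -16 at index 0, swap → [-24, -16, -13, -8, -11, 12, -4, 18, -5, 4, 14, 16]
resulting array: [-24, -16, -13, -8, -11, 12, -4, 18, -5, 4, 14, 16]

5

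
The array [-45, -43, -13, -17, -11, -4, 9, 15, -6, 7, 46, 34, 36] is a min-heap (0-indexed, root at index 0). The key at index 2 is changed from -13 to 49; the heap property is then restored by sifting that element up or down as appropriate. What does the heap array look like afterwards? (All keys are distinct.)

[-45, -43, -4, -17, -11, 34, 9, 15, -6, 7, 46, 49, 36]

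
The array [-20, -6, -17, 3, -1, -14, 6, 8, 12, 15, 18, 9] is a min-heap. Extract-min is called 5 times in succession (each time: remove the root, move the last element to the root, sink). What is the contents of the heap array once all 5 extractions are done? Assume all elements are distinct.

extract-min #1 returns -20:
  remove root -20; move last element 9 to root → [9, -6, -17, 3, -1, -14, 6, 8, 12, 15, 18]
  9 vs smaller child -17 at index 2, swap → [-17, -6, 9, 3, -1, -14, 6, 8, 12, 15, 18]
  9 vs smaller child -14 at index 5, swap → [-17, -6, -14, 3, -1, 9, 6, 8, 12, 15, 18]
extract-min #2 returns -17:
  remove root -17; move last element 18 to root → [18, -6, -14, 3, -1, 9, 6, 8, 12, 15]
  18 vs smaller child -14 at index 2, swap → [-14, -6, 18, 3, -1, 9, 6, 8, 12, 15]
  18 vs smaller child 6 at index 6, swap → [-14, -6, 6, 3, -1, 9, 18, 8, 12, 15]
extract-min #3 returns -14:
  remove root -14; move last element 15 to root → [15, -6, 6, 3, -1, 9, 18, 8, 12]
  15 vs smaller child -6 at index 1, swap → [-6, 15, 6, 3, -1, 9, 18, 8, 12]
  15 vs smaller child -1 at index 4, swap → [-6, -1, 6, 3, 15, 9, 18, 8, 12]
extract-min #4 returns -6:
  remove root -6; move last element 12 to root → [12, -1, 6, 3, 15, 9, 18, 8]
  12 vs smaller child -1 at index 1, swap → [-1, 12, 6, 3, 15, 9, 18, 8]
  12 vs smaller child 3 at index 3, swap → [-1, 3, 6, 12, 15, 9, 18, 8]
  12 vs only child 8 at index 7, swap → [-1, 3, 6, 8, 15, 9, 18, 12]
extract-min #5 returns -1:
  remove root -1; move last element 12 to root → [12, 3, 6, 8, 15, 9, 18]
  12 vs smaller child 3 at index 1, swap → [3, 12, 6, 8, 15, 9, 18]
  12 vs smaller child 8 at index 3, swap → [3, 8, 6, 12, 15, 9, 18]

[3, 8, 6, 12, 15, 9, 18]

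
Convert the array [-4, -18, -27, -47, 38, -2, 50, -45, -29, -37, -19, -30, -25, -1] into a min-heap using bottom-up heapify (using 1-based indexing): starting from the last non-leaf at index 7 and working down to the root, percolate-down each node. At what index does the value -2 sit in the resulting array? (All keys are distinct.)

sift down from index 7:
  50 vs only child -1 at index 14, swap → [-4, -18, -27, -47, 38, -2, -1, -45, -29, -37, -19, -30, -25, 50]
sift down from index 6:
  -2 vs smaller child -30 at index 12, swap → [-4, -18, -27, -47, 38, -30, -1, -45, -29, -37, -19, -2, -25, 50]
sift down from index 5:
  38 vs smaller child -37 at index 10, swap → [-4, -18, -27, -47, -37, -30, -1, -45, -29, 38, -19, -2, -25, 50]
sift down from index 4: already satisfies heap property
sift down from index 3:
  -27 vs smaller child -30 at index 6, swap → [-4, -18, -30, -47, -37, -27, -1, -45, -29, 38, -19, -2, -25, 50]
sift down from index 2:
  -18 vs smaller child -47 at index 4, swap → [-4, -47, -30, -18, -37, -27, -1, -45, -29, 38, -19, -2, -25, 50]
  -18 vs smaller child -45 at index 8, swap → [-4, -47, -30, -45, -37, -27, -1, -18, -29, 38, -19, -2, -25, 50]
sift down from index 1:
  -4 vs smaller child -47 at index 2, swap → [-47, -4, -30, -45, -37, -27, -1, -18, -29, 38, -19, -2, -25, 50]
  -4 vs smaller child -45 at index 4, swap → [-47, -45, -30, -4, -37, -27, -1, -18, -29, 38, -19, -2, -25, 50]
  -4 vs smaller child -29 at index 9, swap → [-47, -45, -30, -29, -37, -27, -1, -18, -4, 38, -19, -2, -25, 50]
resulting array: [-47, -45, -30, -29, -37, -27, -1, -18, -4, 38, -19, -2, -25, 50]

12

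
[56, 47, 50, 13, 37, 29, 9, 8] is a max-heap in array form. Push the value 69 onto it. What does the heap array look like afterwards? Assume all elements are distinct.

[69, 56, 50, 47, 37, 29, 9, 8, 13]

append 69 at index 8 → [56, 47, 50, 13, 37, 29, 9, 8, 69]
69 > parent 13 at index 3, swap → [56, 47, 50, 69, 37, 29, 9, 8, 13]
69 > parent 47 at index 1, swap → [56, 69, 50, 47, 37, 29, 9, 8, 13]
69 > parent 56 at index 0, swap → [69, 56, 50, 47, 37, 29, 9, 8, 13]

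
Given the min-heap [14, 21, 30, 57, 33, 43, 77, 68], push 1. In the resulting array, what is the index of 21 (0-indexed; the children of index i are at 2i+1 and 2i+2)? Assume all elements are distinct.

append 1 at index 8 → [14, 21, 30, 57, 33, 43, 77, 68, 1]
1 < parent 57 at index 3, swap → [14, 21, 30, 1, 33, 43, 77, 68, 57]
1 < parent 21 at index 1, swap → [14, 1, 30, 21, 33, 43, 77, 68, 57]
1 < parent 14 at index 0, swap → [1, 14, 30, 21, 33, 43, 77, 68, 57]
resulting array: [1, 14, 30, 21, 33, 43, 77, 68, 57]

3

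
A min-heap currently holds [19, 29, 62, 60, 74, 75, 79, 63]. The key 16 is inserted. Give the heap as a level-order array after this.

append 16 at index 8 → [19, 29, 62, 60, 74, 75, 79, 63, 16]
16 < parent 60 at index 3, swap → [19, 29, 62, 16, 74, 75, 79, 63, 60]
16 < parent 29 at index 1, swap → [19, 16, 62, 29, 74, 75, 79, 63, 60]
16 < parent 19 at index 0, swap → [16, 19, 62, 29, 74, 75, 79, 63, 60]

[16, 19, 62, 29, 74, 75, 79, 63, 60]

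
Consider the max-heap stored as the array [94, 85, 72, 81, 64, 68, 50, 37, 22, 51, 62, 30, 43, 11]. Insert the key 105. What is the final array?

[105, 85, 94, 81, 64, 68, 72, 37, 22, 51, 62, 30, 43, 11, 50]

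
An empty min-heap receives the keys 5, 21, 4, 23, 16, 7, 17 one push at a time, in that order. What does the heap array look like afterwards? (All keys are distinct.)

Insert 5:
  append 5 at index 0 → [5] (no swap needed)
Insert 21:
  append 21 at index 1 → [5, 21] (no swap needed)
Insert 4:
  append 4 at index 2 → [5, 21, 4]
  4 < parent 5 at index 0, swap → [4, 21, 5]
Insert 23:
  append 23 at index 3 → [4, 21, 5, 23] (no swap needed)
Insert 16:
  append 16 at index 4 → [4, 21, 5, 23, 16]
  16 < parent 21 at index 1, swap → [4, 16, 5, 23, 21]
Insert 7:
  append 7 at index 5 → [4, 16, 5, 23, 21, 7] (no swap needed)
Insert 17:
  append 17 at index 6 → [4, 16, 5, 23, 21, 7, 17] (no swap needed)

[4, 16, 5, 23, 21, 7, 17]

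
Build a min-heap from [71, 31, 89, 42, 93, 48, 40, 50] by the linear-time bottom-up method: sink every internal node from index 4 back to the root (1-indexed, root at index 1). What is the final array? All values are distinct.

[31, 42, 40, 50, 93, 48, 89, 71]

sift down from index 4: already satisfies heap property
sift down from index 3:
  89 vs smaller child 40 at index 7, swap → [71, 31, 40, 42, 93, 48, 89, 50]
sift down from index 2: already satisfies heap property
sift down from index 1:
  71 vs smaller child 31 at index 2, swap → [31, 71, 40, 42, 93, 48, 89, 50]
  71 vs smaller child 42 at index 4, swap → [31, 42, 40, 71, 93, 48, 89, 50]
  71 vs only child 50 at index 8, swap → [31, 42, 40, 50, 93, 48, 89, 71]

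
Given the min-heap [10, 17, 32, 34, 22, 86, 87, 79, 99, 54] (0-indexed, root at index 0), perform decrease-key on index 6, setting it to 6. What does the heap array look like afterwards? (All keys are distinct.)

set index 6 from 87 to 6 → [10, 17, 32, 34, 22, 86, 6, 79, 99, 54]
6 < parent 32 at index 2, swap → [10, 17, 6, 34, 22, 86, 32, 79, 99, 54]
6 < parent 10 at index 0, swap → [6, 17, 10, 34, 22, 86, 32, 79, 99, 54]

[6, 17, 10, 34, 22, 86, 32, 79, 99, 54]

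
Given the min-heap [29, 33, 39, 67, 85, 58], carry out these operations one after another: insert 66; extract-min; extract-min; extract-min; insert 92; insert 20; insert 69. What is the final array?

[20, 66, 58, 67, 92, 85, 69]

insert 66:
  append 66 at index 6 → [29, 33, 39, 67, 85, 58, 66] (no swap needed)
extract-min → returns 29:
  remove root 29; move last element 66 to root → [66, 33, 39, 67, 85, 58]
  66 vs smaller child 33 at index 1, swap → [33, 66, 39, 67, 85, 58]
extract-min → returns 33:
  remove root 33; move last element 58 to root → [58, 66, 39, 67, 85]
  58 vs smaller child 39 at index 2, swap → [39, 66, 58, 67, 85]
extract-min → returns 39:
  remove root 39; move last element 85 to root → [85, 66, 58, 67]
  85 vs smaller child 58 at index 2, swap → [58, 66, 85, 67]
insert 92:
  append 92 at index 4 → [58, 66, 85, 67, 92] (no swap needed)
insert 20:
  append 20 at index 5 → [58, 66, 85, 67, 92, 20]
  20 < parent 85 at index 2, swap → [58, 66, 20, 67, 92, 85]
  20 < parent 58 at index 0, swap → [20, 66, 58, 67, 92, 85]
insert 69:
  append 69 at index 6 → [20, 66, 58, 67, 92, 85, 69] (no swap needed)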